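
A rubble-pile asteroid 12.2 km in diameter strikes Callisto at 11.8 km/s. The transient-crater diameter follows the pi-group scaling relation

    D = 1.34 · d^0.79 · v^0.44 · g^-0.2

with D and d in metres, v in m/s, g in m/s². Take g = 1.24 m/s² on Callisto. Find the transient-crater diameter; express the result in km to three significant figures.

In SI units: d = 12200 m, v = 11800 m/s.
d^0.79 = 12200^0.79 = 1691
v^0.44 = 11800^0.44 = 61.89
g^-0.2 = 1.24^-0.2 = 0.9579
D = 1.34 × 1691 × 61.89 × 0.9579 = 1.343 × 10^5 m
   = 134.3 km

D ≈ 134 km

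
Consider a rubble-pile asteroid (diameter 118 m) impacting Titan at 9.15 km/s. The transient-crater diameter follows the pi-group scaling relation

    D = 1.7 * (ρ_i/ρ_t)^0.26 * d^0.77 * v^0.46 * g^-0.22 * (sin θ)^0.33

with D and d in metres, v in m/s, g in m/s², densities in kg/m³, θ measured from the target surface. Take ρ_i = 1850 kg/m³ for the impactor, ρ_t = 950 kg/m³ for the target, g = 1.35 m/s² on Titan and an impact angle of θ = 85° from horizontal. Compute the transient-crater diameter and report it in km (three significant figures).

In SI units: v = 9150 m/s.
(ρ_i/ρ_t)^0.26 = (1850/950)^0.26 = 1.189
d^0.77 = 118^0.77 = 39.39
v^0.46 = 9150^0.46 = 66.41
g^-0.22 = 1.35^-0.22 = 0.9361
(sin 85°)^0.33 = 0.9962^0.33 = 0.9987
D = 1.7 × 1.189 × 39.39 × 66.41 × 0.9361 × 0.9987 = 4943 m
   = 4.943 km

D ≈ 4.94 km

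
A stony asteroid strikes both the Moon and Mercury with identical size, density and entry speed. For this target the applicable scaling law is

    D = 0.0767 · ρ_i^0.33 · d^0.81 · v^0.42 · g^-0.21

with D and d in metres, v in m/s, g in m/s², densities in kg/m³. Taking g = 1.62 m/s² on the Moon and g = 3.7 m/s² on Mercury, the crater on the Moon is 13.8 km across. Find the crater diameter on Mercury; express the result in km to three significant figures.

D ≈ 11.6 km

All impactor-dependent factors cancel in the ratio, leaving D_Mercury/D_Moon = (g_Mercury/g_Moon)^-0.21.
(3.7/1.62)^-0.21 = 2.284^-0.21 = 0.8408
D_Mercury = 0.8408 × 13.8 km = 11.6 km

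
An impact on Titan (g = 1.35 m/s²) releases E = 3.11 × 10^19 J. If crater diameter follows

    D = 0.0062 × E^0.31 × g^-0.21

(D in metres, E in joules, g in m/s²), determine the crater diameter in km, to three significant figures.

E^0.31 = (3.11 × 10^19)^0.31 = 1.103 × 10^6
g^-0.21 = 1.35^-0.21 = 0.9389
D = 0.0062 × 1.103 × 10^6 × 0.9389 = 6421 m
   = 6.421 km

D ≈ 6.42 km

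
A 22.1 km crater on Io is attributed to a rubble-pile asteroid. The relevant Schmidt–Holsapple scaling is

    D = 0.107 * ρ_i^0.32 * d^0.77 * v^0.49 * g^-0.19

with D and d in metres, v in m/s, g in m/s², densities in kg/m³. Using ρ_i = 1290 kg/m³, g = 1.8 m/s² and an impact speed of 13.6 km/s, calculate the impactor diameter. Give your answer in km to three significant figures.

Rearranging for d: d = [D / (0.107 · 1290^0.32 · 13600^0.49 · 1.8^-0.19)]^(1/0.77).
D = 22100 m.
1290^0.32 = 9.894
13600^0.49 = 106.0
1.8^-0.19 = 0.8943
Denominator = 0.107 × 9.894 × 106.0 × 0.8943 = 100.4
D / 100.4 = 22100 / 100.4 = 220.1
d = 220.1^(1/0.77) = 220.1^1.2987 = 1102 m

d ≈ 1.10 km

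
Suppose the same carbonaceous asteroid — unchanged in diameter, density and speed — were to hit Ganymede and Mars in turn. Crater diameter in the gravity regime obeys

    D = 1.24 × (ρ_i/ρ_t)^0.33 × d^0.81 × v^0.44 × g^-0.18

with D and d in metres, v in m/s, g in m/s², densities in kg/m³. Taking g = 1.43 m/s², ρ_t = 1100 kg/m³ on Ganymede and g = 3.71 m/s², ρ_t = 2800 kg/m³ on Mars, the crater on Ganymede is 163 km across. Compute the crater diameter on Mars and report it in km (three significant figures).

The impactor-only factors (d, v, ρ_i) cancel in the ratio, leaving D_Mars/D_Ganymede = (g_Mars/g_Ganymede)^-0.18 · (ρ_t,Ganymede/ρ_t,Mars)^0.33.
(3.71/1.43)^-0.18 = 2.594^-0.18 = 0.8423
(1100/2800)^0.33 = 0.3929^0.33 = 0.7347
Ratio = 0.8423 × 0.7347 = 0.6188
D_Mars = 0.6188 × 163 km = 101 km

D ≈ 101 km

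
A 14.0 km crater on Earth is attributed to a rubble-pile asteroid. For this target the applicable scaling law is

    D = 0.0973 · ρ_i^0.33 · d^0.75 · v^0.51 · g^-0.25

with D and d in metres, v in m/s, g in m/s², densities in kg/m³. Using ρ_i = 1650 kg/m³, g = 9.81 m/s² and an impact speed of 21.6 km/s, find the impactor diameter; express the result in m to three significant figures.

Rearranging for d: d = [D / (0.0973 · 1650^0.33 · 21600^0.51 · 9.81^-0.25)]^(1/0.75).
D = 14000 m.
1650^0.33 = 11.53
21600^0.51 = 162.4
9.81^-0.25 = 0.5650
Denominator = 0.0973 × 11.53 × 162.4 × 0.5650 = 102.9
D / 102.9 = 14000 / 102.9 = 136.1
d = 136.1^(1/0.75) = 136.1^1.3333 = 700.0 m

d ≈ 700 m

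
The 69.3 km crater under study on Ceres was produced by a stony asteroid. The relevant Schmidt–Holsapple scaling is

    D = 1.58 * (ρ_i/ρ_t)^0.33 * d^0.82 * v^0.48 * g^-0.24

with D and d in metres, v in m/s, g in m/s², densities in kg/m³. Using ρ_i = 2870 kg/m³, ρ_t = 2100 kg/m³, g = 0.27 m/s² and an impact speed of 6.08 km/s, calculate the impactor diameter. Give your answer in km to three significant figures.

d ≈ 1.68 km

Rearranging for d: d = [D / (1.58 · (2870/2100)^0.33 · 6080^0.48 · 0.27^-0.24)]^(1/0.82).
D = 69300 m.
(2870/2100)^0.33 = 1.109
6080^0.48 = 65.50
0.27^-0.24 = 1.369
Denominator = 1.58 × 1.109 × 65.50 × 1.369 = 157.1
D / 157.1 = 69300 / 157.1 = 441.1
d = 441.1^(1/0.82) = 441.1^1.2195 = 1679 m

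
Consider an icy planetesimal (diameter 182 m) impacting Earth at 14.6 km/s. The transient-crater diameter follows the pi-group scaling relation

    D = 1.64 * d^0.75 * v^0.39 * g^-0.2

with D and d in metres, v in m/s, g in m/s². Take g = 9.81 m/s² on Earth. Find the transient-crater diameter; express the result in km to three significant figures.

D ≈ 2.17 km

In SI units: v = 14600 m/s.
d^0.75 = 182^0.75 = 49.55
v^0.39 = 14600^0.39 = 42.08
g^-0.2 = 9.81^-0.2 = 0.6334
D = 1.64 × 49.55 × 42.08 × 0.6334 = 2166 m
   = 2.166 km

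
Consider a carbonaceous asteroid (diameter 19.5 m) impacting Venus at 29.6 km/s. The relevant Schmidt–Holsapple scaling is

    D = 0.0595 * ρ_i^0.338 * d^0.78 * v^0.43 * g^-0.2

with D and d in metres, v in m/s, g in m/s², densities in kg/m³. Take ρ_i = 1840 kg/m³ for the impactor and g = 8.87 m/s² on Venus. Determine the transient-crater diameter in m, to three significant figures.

D ≈ 414 m

In SI units: v = 29600 m/s.
ρ_i^0.338 = 1840^0.338 = 12.69
d^0.78 = 19.5^0.78 = 10.14
v^0.43 = 29600^0.43 = 83.69
g^-0.2 = 8.87^-0.2 = 0.6463
D = 0.0595 × 12.69 × 10.14 × 83.69 × 0.6463 = 414.1 m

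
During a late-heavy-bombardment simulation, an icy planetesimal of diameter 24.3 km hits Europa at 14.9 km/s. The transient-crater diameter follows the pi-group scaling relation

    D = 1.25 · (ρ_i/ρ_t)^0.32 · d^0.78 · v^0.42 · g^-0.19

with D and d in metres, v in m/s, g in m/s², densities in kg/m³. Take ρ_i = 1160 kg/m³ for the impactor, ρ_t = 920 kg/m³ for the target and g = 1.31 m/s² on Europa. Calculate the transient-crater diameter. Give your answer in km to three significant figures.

In SI units: d = 24300 m, v = 14900 m/s.
(ρ_i/ρ_t)^0.32 = (1160/920)^0.32 = 1.077
d^0.78 = 24300^0.78 = 2635
v^0.42 = 14900^0.42 = 56.59
g^-0.19 = 1.31^-0.19 = 0.9500
D = 1.25 × 1.077 × 2635 × 56.59 × 0.9500 = 1.907 × 10^5 m
   = 190.7 km

D ≈ 191 km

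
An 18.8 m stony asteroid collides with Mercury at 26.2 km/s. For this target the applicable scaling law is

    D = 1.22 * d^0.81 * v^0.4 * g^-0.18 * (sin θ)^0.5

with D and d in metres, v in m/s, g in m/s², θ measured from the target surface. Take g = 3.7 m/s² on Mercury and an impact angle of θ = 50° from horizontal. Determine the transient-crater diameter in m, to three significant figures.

D ≈ 532 m

In SI units: v = 26200 m/s.
d^0.81 = 18.8^0.81 = 10.77
v^0.4 = 26200^0.4 = 58.52
g^-0.18 = 3.7^-0.18 = 0.7902
(sin 50°)^0.5 = 0.7660^0.5 = 0.8752
D = 1.22 × 10.77 × 58.52 × 0.7902 × 0.8752 = 531.8 m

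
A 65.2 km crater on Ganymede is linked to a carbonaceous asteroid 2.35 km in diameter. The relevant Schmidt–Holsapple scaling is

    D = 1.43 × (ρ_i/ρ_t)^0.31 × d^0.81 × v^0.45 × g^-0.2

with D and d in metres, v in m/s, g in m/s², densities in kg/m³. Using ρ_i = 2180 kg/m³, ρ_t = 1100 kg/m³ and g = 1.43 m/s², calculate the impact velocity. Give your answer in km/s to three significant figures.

Rearranging for v: v = [D / (1.43 · (2180/1100)^0.31 · 2350^0.81 · 1.43^-0.2)]^(1/0.45).
D = 65200 m.
(2180/1100)^0.31 = 1.236
2350^0.81 = 537.7
1.43^-0.2 = 0.9310
Denominator = 1.43 × 1.236 × 537.7 × 0.9310 = 884.8
D / 884.8 = 65200 / 884.8 = 73.69
v = 73.69^(1/0.45) = 73.69^2.2222 = 14117 m/s

v ≈ 14.1 km/s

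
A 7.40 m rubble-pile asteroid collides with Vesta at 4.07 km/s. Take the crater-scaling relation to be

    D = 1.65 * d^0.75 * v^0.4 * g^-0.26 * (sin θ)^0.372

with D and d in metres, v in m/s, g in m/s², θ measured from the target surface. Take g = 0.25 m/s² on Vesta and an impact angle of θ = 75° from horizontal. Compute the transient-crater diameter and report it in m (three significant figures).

D ≈ 291 m

In SI units: v = 4070 m/s.
d^0.75 = 7.4^0.75 = 4.487
v^0.4 = 4070^0.4 = 27.79
g^-0.26 = 0.25^-0.26 = 1.434
(sin 75°)^0.372 = 0.9659^0.372 = 0.9872
D = 1.65 × 4.487 × 27.79 × 1.434 × 0.9872 = 291.3 m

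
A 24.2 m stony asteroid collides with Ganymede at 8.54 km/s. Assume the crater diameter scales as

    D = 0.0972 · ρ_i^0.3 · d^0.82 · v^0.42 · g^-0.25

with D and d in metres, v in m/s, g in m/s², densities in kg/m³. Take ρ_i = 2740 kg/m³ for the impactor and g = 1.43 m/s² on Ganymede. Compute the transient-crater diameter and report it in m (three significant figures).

In SI units: v = 8540 m/s.
ρ_i^0.3 = 2740^0.3 = 10.75
d^0.82 = 24.2^0.82 = 13.64
v^0.42 = 8540^0.42 = 44.79
g^-0.25 = 1.43^-0.25 = 0.9145
D = 0.0972 × 10.75 × 13.64 × 44.79 × 0.9145 = 583.8 m

D ≈ 584 m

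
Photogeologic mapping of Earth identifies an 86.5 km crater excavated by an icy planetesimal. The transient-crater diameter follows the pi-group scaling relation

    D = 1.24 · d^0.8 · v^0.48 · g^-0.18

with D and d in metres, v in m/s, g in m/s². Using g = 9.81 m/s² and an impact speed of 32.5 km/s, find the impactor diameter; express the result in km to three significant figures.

Rearranging for d: d = [D / (1.24 · 32500^0.48 · 9.81^-0.18)]^(1/0.8).
D = 86500 m.
32500^0.48 = 146.5
9.81^-0.18 = 0.6630
Denominator = 1.24 × 146.5 × 0.6630 = 120.4
D / 120.4 = 86500 / 120.4 = 718.4
d = 718.4^(1/0.8) = 718.4^1.25 = 3719 m

d ≈ 3.72 km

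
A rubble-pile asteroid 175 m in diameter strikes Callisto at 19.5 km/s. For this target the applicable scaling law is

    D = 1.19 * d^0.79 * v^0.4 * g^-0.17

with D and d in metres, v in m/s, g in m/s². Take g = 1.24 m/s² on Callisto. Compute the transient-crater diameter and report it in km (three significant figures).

In SI units: v = 19500 m/s.
d^0.79 = 175^0.79 = 59.16
v^0.4 = 19500^0.4 = 52.00
g^-0.17 = 1.24^-0.17 = 0.9641
D = 1.19 × 59.16 × 52.00 × 0.9641 = 3529 m
   = 3.529 km

D ≈ 3.53 km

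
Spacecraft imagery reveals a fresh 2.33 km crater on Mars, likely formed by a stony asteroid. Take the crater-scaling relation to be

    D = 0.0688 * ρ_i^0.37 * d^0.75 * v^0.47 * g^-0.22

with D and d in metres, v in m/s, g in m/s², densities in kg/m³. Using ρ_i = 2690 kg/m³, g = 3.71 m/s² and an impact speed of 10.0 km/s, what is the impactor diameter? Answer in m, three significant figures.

Rearranging for d: d = [D / (0.0688 · 2690^0.37 · 10000^0.47 · 3.71^-0.22)]^(1/0.75).
D = 2330 m.
2690^0.37 = 18.58
10000^0.47 = 75.86
3.71^-0.22 = 0.7494
Denominator = 0.0688 × 18.58 × 75.86 × 0.7494 = 72.67
D / 72.67 = 2330 / 72.67 = 32.06
d = 32.06^(1/0.75) = 32.06^1.3333 = 101.8 m

d ≈ 102 m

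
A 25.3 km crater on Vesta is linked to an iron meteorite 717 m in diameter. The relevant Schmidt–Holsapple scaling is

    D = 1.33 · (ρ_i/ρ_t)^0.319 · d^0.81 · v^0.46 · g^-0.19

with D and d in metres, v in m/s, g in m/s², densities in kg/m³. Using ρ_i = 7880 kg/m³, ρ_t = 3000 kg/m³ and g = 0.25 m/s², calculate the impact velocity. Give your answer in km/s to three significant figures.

Rearranging for v: v = [D / (1.33 · (7880/3000)^0.319 · 717^0.81 · 0.25^-0.19)]^(1/0.46).
D = 25300 m.
(7880/3000)^0.319 = 1.361
717^0.81 = 205.6
0.25^-0.19 = 1.301
Denominator = 1.33 × 1.361 × 205.6 × 1.301 = 484.2
D / 484.2 = 25300 / 484.2 = 52.25
v = 52.25^(1/0.46) = 52.25^2.1739 = 5432 m/s

v ≈ 5.43 km/s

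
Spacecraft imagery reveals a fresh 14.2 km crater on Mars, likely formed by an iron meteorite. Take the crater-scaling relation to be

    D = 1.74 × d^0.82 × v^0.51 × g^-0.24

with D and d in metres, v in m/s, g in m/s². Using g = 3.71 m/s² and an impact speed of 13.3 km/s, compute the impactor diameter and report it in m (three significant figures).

d ≈ 236 m

Rearranging for d: d = [D / (1.74 · 13300^0.51 · 3.71^-0.24)]^(1/0.82).
D = 14200 m.
13300^0.51 = 126.8
3.71^-0.24 = 0.7300
Denominator = 1.74 × 126.8 × 0.7300 = 161.1
D / 161.1 = 14200 / 161.1 = 88.14
d = 88.14^(1/0.82) = 88.14^1.2195 = 235.6 m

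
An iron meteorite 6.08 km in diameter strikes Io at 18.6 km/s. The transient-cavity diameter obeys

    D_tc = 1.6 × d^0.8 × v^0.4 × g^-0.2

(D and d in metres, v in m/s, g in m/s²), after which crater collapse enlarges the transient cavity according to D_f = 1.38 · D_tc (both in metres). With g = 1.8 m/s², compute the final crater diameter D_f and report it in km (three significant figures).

In SI: d = 6080 m, v = 18600 m/s.
d^0.8 = 6080^0.8 = 1064
v^0.4 = 18600^0.4 = 51.03
g^-0.2 = 1.8^-0.2 = 0.8891
D_tc = 1.6 × 1064 × 51.03 × 0.8891 = 77240 m
D_f = 1.38 × 77240 = 1.066 × 10^5 m
     = 106.6 km

D_f ≈ 107 km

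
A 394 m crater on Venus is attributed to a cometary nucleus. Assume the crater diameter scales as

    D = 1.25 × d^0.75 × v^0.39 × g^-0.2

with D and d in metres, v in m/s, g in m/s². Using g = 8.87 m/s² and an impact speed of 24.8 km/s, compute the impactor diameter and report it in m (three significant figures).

d ≈ 19.9 m

Rearranging for d: d = [D / (1.25 · 24800^0.39 · 8.87^-0.2)]^(1/0.75).
24800^0.39 = 51.74
8.87^-0.2 = 0.6463
Denominator = 1.25 × 51.74 × 0.6463 = 41.80
D / 41.80 = 394 / 41.80 = 9.426
d = 9.426^(1/0.75) = 9.426^1.3333 = 19.91 m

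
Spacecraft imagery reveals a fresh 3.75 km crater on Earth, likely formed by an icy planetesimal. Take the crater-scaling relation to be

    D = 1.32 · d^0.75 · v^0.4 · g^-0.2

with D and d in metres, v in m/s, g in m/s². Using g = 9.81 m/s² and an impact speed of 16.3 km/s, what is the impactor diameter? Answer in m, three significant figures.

Rearranging for d: d = [D / (1.32 · 16300^0.4 · 9.81^-0.2)]^(1/0.75).
D = 3750 m.
16300^0.4 = 48.40
9.81^-0.2 = 0.6334
Denominator = 1.32 × 48.40 × 0.6334 = 40.47
D / 40.47 = 3750 / 40.47 = 92.66
d = 92.66^(1/0.75) = 92.66^1.3333 = 419.2 m

d ≈ 419 m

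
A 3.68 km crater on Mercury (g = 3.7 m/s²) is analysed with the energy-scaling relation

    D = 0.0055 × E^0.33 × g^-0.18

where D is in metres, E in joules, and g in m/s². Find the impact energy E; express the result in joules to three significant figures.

Rearranging: E = [D / (0.0055 · g^-0.18)]^(1/0.33).
D = 3680 m.
g^-0.18 = 3.7^-0.18 = 0.7902
D / (0.0055 × 0.7902) = 3680 / (4.346 × 10^-3) = 8.468 × 10^5
E = (8.468 × 10^5)^3.0303 = 9.182 × 10^17 J

E ≈ 9.18 × 10^17 J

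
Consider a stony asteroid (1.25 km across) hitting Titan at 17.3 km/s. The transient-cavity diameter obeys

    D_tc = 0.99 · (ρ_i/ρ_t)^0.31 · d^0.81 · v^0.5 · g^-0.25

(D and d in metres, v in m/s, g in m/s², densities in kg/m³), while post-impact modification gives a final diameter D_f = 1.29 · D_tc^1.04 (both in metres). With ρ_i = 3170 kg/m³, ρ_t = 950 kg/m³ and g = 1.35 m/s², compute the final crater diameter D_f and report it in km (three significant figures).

In SI: d = 1250 m, v = 17300 m/s.
(ρ_i/ρ_t)^0.31 = (3170/950)^0.31 = 1.453
d^0.81 = 1250^0.81 = 322.5
v^0.5 = 17300^0.5 = 131.5
g^-0.25 = 1.35^-0.25 = 0.9277
D_tc = 0.99 × 1.453 × 322.5 × 131.5 × 0.9277 = 56590 m
D_f = 1.29 × (56590)^1.04 = 1.131 × 10^5 m
     = 113.1 km

D_f ≈ 113 km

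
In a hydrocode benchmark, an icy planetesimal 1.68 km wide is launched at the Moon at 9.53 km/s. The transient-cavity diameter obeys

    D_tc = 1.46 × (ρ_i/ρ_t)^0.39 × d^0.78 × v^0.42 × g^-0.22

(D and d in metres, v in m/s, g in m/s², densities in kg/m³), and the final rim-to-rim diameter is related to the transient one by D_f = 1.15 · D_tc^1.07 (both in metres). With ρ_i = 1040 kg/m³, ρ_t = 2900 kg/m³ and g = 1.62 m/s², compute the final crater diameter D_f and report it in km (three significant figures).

In SI: d = 1680 m, v = 9530 m/s.
(ρ_i/ρ_t)^0.39 = (1040/2900)^0.39 = 0.6704
d^0.78 = 1680^0.78 = 327.9
v^0.42 = 9530^0.42 = 46.90
g^-0.22 = 1.62^-0.22 = 0.8993
D_tc = 1.46 × 0.6704 × 327.9 × 46.90 × 0.8993 = 13540 m
D_f = 1.15 × (13540)^1.07 = 30306 m
     = 30.31 km

D_f ≈ 30.3 km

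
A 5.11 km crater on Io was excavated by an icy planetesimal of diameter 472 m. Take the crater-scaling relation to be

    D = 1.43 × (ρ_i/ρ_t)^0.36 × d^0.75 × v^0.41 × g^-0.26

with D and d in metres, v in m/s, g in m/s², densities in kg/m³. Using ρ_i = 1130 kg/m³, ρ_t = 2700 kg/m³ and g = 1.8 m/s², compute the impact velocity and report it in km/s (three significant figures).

v ≈ 18.6 km/s

Rearranging for v: v = [D / (1.43 · (1130/2700)^0.36 · 472^0.75 · 1.8^-0.26)]^(1/0.41).
D = 5110 m.
(1130/2700)^0.36 = 0.7308
472^0.75 = 101.3
1.8^-0.26 = 0.8583
Denominator = 1.43 × 0.7308 × 101.3 × 0.8583 = 90.86
D / 90.86 = 5110 / 90.86 = 56.24
v = 56.24^(1/0.41) = 56.24^2.439 = 18551 m/s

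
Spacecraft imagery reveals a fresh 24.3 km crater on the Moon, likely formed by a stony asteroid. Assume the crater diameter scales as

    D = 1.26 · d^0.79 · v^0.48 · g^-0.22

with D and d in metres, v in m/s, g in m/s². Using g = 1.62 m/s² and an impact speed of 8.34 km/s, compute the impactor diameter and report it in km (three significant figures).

d ≈ 1.26 km

Rearranging for d: d = [D / (1.26 · 8340^0.48 · 1.62^-0.22)]^(1/0.79).
D = 24300 m.
8340^0.48 = 76.24
1.62^-0.22 = 0.8993
Denominator = 1.26 × 76.24 × 0.8993 = 86.39
D / 86.39 = 24300 / 86.39 = 281.3
d = 281.3^(1/0.79) = 281.3^1.2658 = 1259 m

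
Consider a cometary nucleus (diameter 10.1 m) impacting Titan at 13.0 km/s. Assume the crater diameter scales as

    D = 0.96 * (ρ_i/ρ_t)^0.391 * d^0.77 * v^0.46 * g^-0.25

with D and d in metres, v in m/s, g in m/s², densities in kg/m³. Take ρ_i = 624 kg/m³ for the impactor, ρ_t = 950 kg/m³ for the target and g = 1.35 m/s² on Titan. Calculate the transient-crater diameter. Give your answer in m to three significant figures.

In SI units: v = 13000 m/s.
(ρ_i/ρ_t)^0.391 = (624/950)^0.391 = 0.8485
d^0.77 = 10.1^0.77 = 5.934
v^0.46 = 13000^0.46 = 78.06
g^-0.25 = 1.35^-0.25 = 0.9277
D = 0.96 × 0.8485 × 5.934 × 78.06 × 0.9277 = 350.0 m

D ≈ 350 m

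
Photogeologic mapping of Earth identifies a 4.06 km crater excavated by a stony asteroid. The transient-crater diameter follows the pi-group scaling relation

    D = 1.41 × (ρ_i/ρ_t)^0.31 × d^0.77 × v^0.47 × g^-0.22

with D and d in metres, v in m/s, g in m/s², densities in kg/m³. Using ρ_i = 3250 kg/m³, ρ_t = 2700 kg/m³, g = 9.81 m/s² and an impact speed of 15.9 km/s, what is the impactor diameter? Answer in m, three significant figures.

Rearranging for d: d = [D / (1.41 · (3250/2700)^0.31 · 15900^0.47 · 9.81^-0.22)]^(1/0.77).
D = 4060 m.
(3250/2700)^0.31 = 1.059
15900^0.47 = 94.33
9.81^-0.22 = 0.6051
Denominator = 1.41 × 1.059 × 94.33 × 0.6051 = 85.23
D / 85.23 = 4060 / 85.23 = 47.64
d = 47.64^(1/0.77) = 47.64^1.2987 = 151.1 m

d ≈ 151 m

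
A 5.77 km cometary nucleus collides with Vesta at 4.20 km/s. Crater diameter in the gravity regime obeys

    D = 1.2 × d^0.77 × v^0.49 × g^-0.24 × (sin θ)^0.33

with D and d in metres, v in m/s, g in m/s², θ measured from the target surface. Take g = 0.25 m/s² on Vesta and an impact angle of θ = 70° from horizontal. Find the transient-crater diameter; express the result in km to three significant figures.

D ≈ 77.0 km

In SI units: d = 5770 m, v = 4200 m/s.
d^0.77 = 5770^0.77 = 787.2
v^0.49 = 4200^0.49 = 59.62
g^-0.24 = 0.25^-0.24 = 1.395
(sin 70°)^0.33 = 0.9397^0.33 = 0.9797
D = 1.2 × 787.2 × 59.62 × 1.395 × 0.9797 = 76971 m
   = 76.97 km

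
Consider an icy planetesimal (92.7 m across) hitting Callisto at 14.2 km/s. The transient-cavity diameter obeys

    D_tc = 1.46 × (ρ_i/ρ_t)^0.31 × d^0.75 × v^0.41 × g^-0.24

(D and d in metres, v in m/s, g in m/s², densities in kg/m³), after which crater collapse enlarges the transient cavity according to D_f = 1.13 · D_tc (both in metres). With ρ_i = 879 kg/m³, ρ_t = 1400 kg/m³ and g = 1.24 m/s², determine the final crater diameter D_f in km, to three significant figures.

D_f ≈ 2.04 km

v = 14200 m/s.
(ρ_i/ρ_t)^0.31 = (879/1400)^0.31 = 0.8656
d^0.75 = 92.7^0.75 = 29.88
v^0.41 = 14200^0.41 = 50.40
g^-0.24 = 1.24^-0.24 = 0.9497
D_tc = 1.46 × 0.8656 × 29.88 × 50.40 × 0.9497 = 1807 m
D_f = 1.13 × 1807 = 2042 m
     = 2.042 km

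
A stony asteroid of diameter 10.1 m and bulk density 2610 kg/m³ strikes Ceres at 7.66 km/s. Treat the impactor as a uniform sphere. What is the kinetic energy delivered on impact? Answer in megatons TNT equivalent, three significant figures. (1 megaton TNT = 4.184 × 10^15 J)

v = 7660 m/s.
Mass m = (π/6) ρ d³ = (π/6) × 2610 × (10.1)³ = 1.408 × 10^6 kg
E = ½ m v² = 0.5 × 1.408 × 10^6 × (7660)² = 4.131 × 10^13 J
   = 4.131 × 10^13 / 4.184×10^15 = 9.873 × 10^-3 Mt

E ≈ 9.87 × 10^-3 Mt TNT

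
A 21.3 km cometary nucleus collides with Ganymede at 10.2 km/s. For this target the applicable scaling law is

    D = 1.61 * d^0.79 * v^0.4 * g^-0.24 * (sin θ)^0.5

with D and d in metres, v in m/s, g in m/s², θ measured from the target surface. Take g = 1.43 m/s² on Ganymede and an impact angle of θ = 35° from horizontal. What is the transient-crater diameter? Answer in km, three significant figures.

In SI units: d = 21300 m, v = 10200 m/s.
d^0.79 = 21300^0.79 = 2627
v^0.4 = 10200^0.4 = 40.13
g^-0.24 = 1.43^-0.24 = 0.9177
(sin 35°)^0.5 = 0.5736^0.5 = 0.7574
D = 1.61 × 2627 × 40.13 × 0.9177 × 0.7574 = 1.180 × 10^5 m
   = 118.0 km

D ≈ 118 km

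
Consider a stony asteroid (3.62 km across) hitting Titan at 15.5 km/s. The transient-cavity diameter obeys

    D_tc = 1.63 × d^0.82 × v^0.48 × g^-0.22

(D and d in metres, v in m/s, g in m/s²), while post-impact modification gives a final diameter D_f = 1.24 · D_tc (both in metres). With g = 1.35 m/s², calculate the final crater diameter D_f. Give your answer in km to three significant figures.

In SI: d = 3620 m, v = 15500 m/s.
d^0.82 = 3620^0.82 = 828.2
v^0.48 = 15500^0.48 = 102.7
g^-0.22 = 1.35^-0.22 = 0.9361
D_tc = 1.63 × 828.2 × 102.7 × 0.9361 = 1.298 × 10^5 m
D_f = 1.24 × 1.298 × 10^5 = 1.610 × 10^5 m
     = 161.0 km

D_f ≈ 161 km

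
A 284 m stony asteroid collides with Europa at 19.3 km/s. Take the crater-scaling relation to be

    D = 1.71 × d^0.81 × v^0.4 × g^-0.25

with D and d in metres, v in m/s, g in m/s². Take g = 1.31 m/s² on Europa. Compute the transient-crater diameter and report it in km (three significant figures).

In SI units: v = 19300 m/s.
d^0.81 = 284^0.81 = 97.09
v^0.4 = 19300^0.4 = 51.79
g^-0.25 = 1.31^-0.25 = 0.9347
D = 1.71 × 97.09 × 51.79 × 0.9347 = 8037 m
   = 8.037 km

D ≈ 8.04 km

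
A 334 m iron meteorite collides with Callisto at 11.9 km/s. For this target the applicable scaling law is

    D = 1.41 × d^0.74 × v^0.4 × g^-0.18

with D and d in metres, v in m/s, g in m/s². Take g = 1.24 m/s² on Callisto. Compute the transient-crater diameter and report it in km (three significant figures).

In SI units: v = 11900 m/s.
d^0.74 = 334^0.74 = 73.72
v^0.4 = 11900^0.4 = 42.68
g^-0.18 = 1.24^-0.18 = 0.9620
D = 1.41 × 73.72 × 42.68 × 0.9620 = 4268 m
   = 4.268 km

D ≈ 4.27 km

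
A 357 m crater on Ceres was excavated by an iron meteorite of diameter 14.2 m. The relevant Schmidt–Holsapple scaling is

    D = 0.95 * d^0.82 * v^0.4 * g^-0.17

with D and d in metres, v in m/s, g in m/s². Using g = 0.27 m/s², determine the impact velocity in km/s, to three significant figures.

v ≈ 6.82 km/s

Rearranging for v: v = [D / (0.95 · 14.2^0.82 · 0.27^-0.17)]^(1/0.4).
14.2^0.82 = 8.808
0.27^-0.17 = 1.249
Denominator = 0.95 × 8.808 × 1.249 = 10.45
D / 10.45 = 357 / 10.45 = 34.16
v = 34.16^(1/0.4) = 34.16^2.5 = 6820 m/s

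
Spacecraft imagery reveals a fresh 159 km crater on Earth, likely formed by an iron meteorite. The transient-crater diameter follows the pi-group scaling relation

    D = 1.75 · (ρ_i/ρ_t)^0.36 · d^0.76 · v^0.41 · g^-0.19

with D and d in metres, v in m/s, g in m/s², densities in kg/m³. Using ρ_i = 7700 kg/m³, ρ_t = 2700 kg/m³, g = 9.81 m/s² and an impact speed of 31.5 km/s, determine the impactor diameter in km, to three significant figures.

d ≈ 13.5 km

Rearranging for d: d = [D / (1.75 · (7700/2700)^0.36 · 31500^0.41 · 9.81^-0.19)]^(1/0.76).
D = 159000 m.
(7700/2700)^0.36 = 1.458
31500^0.41 = 69.87
9.81^-0.19 = 0.6480
Denominator = 1.75 × 1.458 × 69.87 × 0.6480 = 115.5
D / 115.5 = 159000 / 115.5 = 1377
d = 1377^(1/0.76) = 1377^1.3158 = 13496 m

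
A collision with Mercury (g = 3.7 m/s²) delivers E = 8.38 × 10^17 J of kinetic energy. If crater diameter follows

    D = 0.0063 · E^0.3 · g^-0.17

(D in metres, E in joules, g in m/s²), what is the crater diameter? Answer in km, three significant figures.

D ≈ 1.20 km

E^0.3 = (8.38 × 10^17)^0.3 = 2.382 × 10^5
g^-0.17 = 3.7^-0.17 = 0.8006
D = 0.0063 × 2.382 × 10^5 × 0.8006 = 1201 m
   = 1.201 km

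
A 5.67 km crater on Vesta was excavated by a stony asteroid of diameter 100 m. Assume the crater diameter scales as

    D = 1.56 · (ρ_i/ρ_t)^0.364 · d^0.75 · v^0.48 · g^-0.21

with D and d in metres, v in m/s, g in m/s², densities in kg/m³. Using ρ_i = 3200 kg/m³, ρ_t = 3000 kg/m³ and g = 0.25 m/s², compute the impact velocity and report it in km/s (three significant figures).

v ≈ 10.2 km/s

Rearranging for v: v = [D / (1.56 · (3200/3000)^0.364 · 100^0.75 · 0.25^-0.21)]^(1/0.48).
D = 5670 m.
(3200/3000)^0.364 = 1.024
100^0.75 = 31.62
0.25^-0.21 = 1.338
Denominator = 1.56 × 1.024 × 31.62 × 1.338 = 67.58
D / 67.58 = 5670 / 67.58 = 83.90
v = 83.90^(1/0.48) = 83.90^2.0833 = 10181 m/s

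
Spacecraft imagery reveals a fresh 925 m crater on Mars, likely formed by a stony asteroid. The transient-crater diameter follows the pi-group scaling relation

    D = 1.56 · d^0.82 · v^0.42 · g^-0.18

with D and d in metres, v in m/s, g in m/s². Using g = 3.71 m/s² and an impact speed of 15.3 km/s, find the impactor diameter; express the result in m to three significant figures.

Rearranging for d: d = [D / (1.56 · 15300^0.42 · 3.71^-0.18)]^(1/0.82).
15300^0.42 = 57.22
3.71^-0.18 = 0.7898
Denominator = 1.56 × 57.22 × 0.7898 = 70.50
D / 70.50 = 925 / 70.50 = 13.12
d = 13.12^(1/0.82) = 13.12^1.2195 = 23.08 m

d ≈ 23.1 m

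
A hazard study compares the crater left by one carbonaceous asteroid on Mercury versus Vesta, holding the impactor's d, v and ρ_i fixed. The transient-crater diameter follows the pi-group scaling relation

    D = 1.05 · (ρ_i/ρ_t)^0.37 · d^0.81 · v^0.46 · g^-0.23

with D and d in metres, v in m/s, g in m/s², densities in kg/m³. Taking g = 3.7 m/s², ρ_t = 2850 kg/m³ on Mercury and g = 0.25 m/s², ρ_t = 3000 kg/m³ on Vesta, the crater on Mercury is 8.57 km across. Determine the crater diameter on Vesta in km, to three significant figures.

D ≈ 15.6 km

The impactor-only factors (d, v, ρ_i) cancel in the ratio, leaving D_Vesta/D_Mercury = (g_Vesta/g_Mercury)^-0.23 · (ρ_t,Mercury/ρ_t,Vesta)^0.37.
(0.25/3.7)^-0.23 = 0.06757^-0.23 = 1.858
(2850/3000)^0.37 = 0.9500^0.37 = 0.9812
Ratio = 1.858 × 0.9812 = 1.823
D_Vesta = 1.823 × 8.57 km = 15.6 km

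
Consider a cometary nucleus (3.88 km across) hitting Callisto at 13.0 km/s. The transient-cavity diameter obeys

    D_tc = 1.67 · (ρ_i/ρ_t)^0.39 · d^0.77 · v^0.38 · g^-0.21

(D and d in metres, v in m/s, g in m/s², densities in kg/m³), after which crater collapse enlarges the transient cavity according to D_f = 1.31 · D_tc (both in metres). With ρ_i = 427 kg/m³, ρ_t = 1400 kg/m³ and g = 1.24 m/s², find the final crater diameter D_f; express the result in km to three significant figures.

In SI: d = 3880 m, v = 13000 m/s.
(ρ_i/ρ_t)^0.39 = (427/1400)^0.39 = 0.6293
d^0.77 = 3880^0.77 = 580.0
v^0.38 = 13000^0.38 = 36.58
g^-0.21 = 1.24^-0.21 = 0.9558
D_tc = 1.67 × 0.6293 × 580.0 × 36.58 × 0.9558 = 21310 m
D_f = 1.31 × 21310 = 27916 m
     = 27.92 km

D_f ≈ 27.9 km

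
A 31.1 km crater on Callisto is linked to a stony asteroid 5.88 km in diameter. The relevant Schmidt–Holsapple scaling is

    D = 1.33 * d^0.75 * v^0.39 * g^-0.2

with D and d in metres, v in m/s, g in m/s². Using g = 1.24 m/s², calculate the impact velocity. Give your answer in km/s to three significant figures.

v ≈ 10.0 km/s

Rearranging for v: v = [D / (1.33 · 5880^0.75 · 1.24^-0.2)]^(1/0.39).
D = 31100 m.
5880^0.75 = 671.5
1.24^-0.2 = 0.9579
Denominator = 1.33 × 671.5 × 0.9579 = 855.5
D / 855.5 = 31100 / 855.5 = 36.35
v = 36.35^(1/0.39) = 36.35^2.5641 = 10030 m/s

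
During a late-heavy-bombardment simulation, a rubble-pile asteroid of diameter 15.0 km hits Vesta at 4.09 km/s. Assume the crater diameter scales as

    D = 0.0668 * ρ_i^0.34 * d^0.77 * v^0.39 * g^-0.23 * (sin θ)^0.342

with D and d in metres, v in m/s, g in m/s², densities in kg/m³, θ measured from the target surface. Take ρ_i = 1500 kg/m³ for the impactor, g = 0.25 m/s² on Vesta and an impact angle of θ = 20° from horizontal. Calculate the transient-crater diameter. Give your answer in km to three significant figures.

D ≈ 32.2 km

In SI units: d = 15000 m, v = 4090 m/s.
ρ_i^0.34 = 1500^0.34 = 12.02
d^0.77 = 15000^0.77 = 1643
v^0.39 = 4090^0.39 = 25.62
g^-0.23 = 0.25^-0.23 = 1.376
(sin 20°)^0.342 = 0.3420^0.342 = 0.6928
D = 0.0668 × 12.02 × 1643 × 25.62 × 1.376 × 0.6928 = 32220 m
   = 32.22 km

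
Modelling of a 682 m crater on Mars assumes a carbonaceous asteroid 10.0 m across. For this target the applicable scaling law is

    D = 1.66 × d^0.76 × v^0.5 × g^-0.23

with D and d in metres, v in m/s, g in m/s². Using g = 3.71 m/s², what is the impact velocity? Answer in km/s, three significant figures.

v ≈ 9.32 km/s

Rearranging for v: v = [D / (1.66 · 10^0.76 · 3.71^-0.23)]^(1/0.5).
10^0.76 = 5.754
3.71^-0.23 = 0.7397
Denominator = 1.66 × 5.754 × 0.7397 = 7.065
D / 7.065 = 682 / 7.065 = 96.53
v = 96.53^(1/0.5) = 96.53^2 = 9318 m/s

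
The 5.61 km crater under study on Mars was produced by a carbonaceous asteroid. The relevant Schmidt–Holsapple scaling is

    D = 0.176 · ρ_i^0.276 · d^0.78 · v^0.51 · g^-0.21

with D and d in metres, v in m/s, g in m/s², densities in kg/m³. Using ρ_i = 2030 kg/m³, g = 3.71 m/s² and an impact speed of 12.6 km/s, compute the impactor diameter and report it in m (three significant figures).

Rearranging for d: d = [D / (0.176 · 2030^0.276 · 12600^0.51 · 3.71^-0.21)]^(1/0.78).
D = 5610 m.
2030^0.276 = 8.182
12600^0.51 = 123.4
3.71^-0.21 = 0.7593
Denominator = 0.176 × 8.182 × 123.4 × 0.7593 = 134.9
D / 134.9 = 5610 / 134.9 = 41.59
d = 41.59^(1/0.78) = 41.59^1.2821 = 119.0 m

d ≈ 119 m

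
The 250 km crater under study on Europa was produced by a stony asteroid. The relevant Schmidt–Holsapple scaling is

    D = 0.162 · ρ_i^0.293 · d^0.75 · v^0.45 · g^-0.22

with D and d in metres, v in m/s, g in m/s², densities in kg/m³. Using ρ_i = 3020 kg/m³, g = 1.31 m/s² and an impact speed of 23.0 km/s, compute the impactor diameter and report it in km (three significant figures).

Rearranging for d: d = [D / (0.162 · 3020^0.293 · 23000^0.45 · 1.31^-0.22)]^(1/0.75).
D = 250000 m.
3020^0.293 = 10.46
23000^0.45 = 91.79
1.31^-0.22 = 0.9423
Denominator = 0.162 × 10.46 × 91.79 × 0.9423 = 146.6
D / 146.6 = 250000 / 146.6 = 1705
d = 1705^(1/0.75) = 1705^1.3333 = 20364 m

d ≈ 20.4 km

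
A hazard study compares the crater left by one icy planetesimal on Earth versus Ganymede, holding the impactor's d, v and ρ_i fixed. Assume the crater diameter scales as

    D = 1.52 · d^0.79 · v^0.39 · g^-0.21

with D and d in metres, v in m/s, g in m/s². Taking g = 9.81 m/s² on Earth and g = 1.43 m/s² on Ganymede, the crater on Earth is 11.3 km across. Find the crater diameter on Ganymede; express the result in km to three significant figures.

D ≈ 16.9 km

All impactor-dependent factors cancel in the ratio, leaving D_Ganymede/D_Earth = (g_Ganymede/g_Earth)^-0.21.
(1.43/9.81)^-0.21 = 0.1458^-0.21 = 1.498
D_Ganymede = 1.498 × 11.3 km = 16.9 km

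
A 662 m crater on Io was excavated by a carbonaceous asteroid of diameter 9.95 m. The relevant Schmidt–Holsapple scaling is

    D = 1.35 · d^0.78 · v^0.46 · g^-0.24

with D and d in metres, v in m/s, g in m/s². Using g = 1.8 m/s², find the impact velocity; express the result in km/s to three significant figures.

v ≈ 19.5 km/s

Rearranging for v: v = [D / (1.35 · 9.95^0.78 · 1.8^-0.24)]^(1/0.46).
9.95^0.78 = 6.002
1.8^-0.24 = 0.8684
Denominator = 1.35 × 6.002 × 0.8684 = 7.036
D / 7.036 = 662 / 7.036 = 94.09
v = 94.09^(1/0.46) = 94.09^2.1739 = 19511 m/s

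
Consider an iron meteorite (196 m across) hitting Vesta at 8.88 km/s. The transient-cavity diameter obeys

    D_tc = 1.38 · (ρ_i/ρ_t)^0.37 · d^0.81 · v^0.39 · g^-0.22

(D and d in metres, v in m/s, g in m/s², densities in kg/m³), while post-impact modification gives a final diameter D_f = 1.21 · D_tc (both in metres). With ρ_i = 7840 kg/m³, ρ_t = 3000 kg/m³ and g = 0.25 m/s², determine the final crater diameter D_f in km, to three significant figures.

v = 8880 m/s.
(ρ_i/ρ_t)^0.37 = (7840/3000)^0.37 = 1.427
d^0.81 = 196^0.81 = 71.90
v^0.39 = 8880^0.39 = 34.66
g^-0.22 = 0.25^-0.22 = 1.357
D_tc = 1.38 × 1.427 × 71.90 × 34.66 × 1.357 = 6659 m
D_f = 1.21 × 6659 = 8057 m
     = 8.057 km

D_f ≈ 8.06 km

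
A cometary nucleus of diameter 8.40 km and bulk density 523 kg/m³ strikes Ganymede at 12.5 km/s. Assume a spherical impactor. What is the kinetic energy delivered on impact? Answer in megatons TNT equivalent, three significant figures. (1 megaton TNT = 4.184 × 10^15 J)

d = 8400 m; v = 12500 m/s.
Mass m = (π/6) ρ d³ = (π/6) × 523 × (8400)³ = 1.623 × 10^14 kg
E = ½ m v² = 0.5 × 1.623 × 10^14 × (12500)² = 1.268 × 10^22 J
   = 1.268 × 10^22 / 4.184×10^15 = 3.031 × 10^6 Mt

E ≈ 3.03 × 10^6 Mt TNT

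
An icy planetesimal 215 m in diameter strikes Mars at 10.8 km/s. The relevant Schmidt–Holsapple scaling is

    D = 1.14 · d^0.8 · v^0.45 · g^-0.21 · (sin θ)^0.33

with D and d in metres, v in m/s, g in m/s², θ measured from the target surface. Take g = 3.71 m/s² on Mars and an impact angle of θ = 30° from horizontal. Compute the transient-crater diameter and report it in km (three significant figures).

D ≈ 3.30 km

In SI units: v = 10800 m/s.
d^0.8 = 215^0.8 = 73.44
v^0.45 = 10800^0.45 = 65.32
g^-0.21 = 3.71^-0.21 = 0.7593
(sin 30°)^0.33 = 0.5000^0.33 = 0.7955
D = 1.14 × 73.44 × 65.32 × 0.7593 × 0.7955 = 3303 m
   = 3.303 km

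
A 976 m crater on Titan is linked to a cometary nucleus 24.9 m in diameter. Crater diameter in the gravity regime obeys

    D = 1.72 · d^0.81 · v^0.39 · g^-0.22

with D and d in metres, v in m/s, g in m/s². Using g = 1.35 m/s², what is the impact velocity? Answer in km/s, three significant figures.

Rearranging for v: v = [D / (1.72 · 24.9^0.81 · 1.35^-0.22)]^(1/0.39).
24.9^0.81 = 13.52
1.35^-0.22 = 0.9361
Denominator = 1.72 × 13.52 × 0.9361 = 21.77
D / 21.77 = 976 / 21.77 = 44.83
v = 44.83^(1/0.39) = 44.83^2.5641 = 17171 m/s

v ≈ 17.2 km/s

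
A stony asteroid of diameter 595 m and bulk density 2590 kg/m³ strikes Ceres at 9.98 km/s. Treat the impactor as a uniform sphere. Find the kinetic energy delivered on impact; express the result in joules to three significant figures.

v = 9980 m/s.
Mass m = (π/6) ρ d³ = (π/6) × 2590 × (595)³ = 2.857 × 10^11 kg
E = ½ m v² = 0.5 × 2.857 × 10^11 × (9980)² = 1.423 × 10^19 J

E ≈ 1.42 × 10^19 J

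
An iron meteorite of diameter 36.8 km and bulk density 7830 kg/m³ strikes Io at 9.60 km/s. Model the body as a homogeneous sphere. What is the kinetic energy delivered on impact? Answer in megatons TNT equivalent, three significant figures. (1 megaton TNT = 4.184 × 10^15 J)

E ≈ 2.25 × 10^9 Mt TNT

d = 36800 m; v = 9600 m/s.
Mass m = (π/6) ρ d³ = (π/6) × 7830 × (36800)³ = 2.043 × 10^17 kg
E = ½ m v² = 0.5 × 2.043 × 10^17 × (9600)² = 9.414 × 10^24 J
   = 9.414 × 10^24 / 4.184×10^15 = 2.250 × 10^9 Mt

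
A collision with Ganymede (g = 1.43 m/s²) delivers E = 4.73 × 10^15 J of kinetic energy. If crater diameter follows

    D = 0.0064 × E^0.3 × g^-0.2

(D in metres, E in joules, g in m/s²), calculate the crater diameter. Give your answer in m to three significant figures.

D ≈ 300 m

E^0.3 = (4.73 × 10^15)^0.3 = 5.040 × 10^4
g^-0.2 = 1.43^-0.2 = 0.9310
D = 0.0064 × 5.040 × 10^4 × 0.9310 = 300.3 m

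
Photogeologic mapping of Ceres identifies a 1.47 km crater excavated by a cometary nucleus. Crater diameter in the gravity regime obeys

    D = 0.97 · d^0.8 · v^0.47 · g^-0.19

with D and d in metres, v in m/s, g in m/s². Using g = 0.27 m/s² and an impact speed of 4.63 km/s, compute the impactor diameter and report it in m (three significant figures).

d ≈ 48.7 m

Rearranging for d: d = [D / (0.97 · 4630^0.47 · 0.27^-0.19)]^(1/0.8).
D = 1470 m.
4630^0.47 = 52.82
0.27^-0.19 = 1.282
Denominator = 0.97 × 52.82 × 1.282 = 65.68
D / 65.68 = 1470 / 65.68 = 22.38
d = 22.38^(1/0.8) = 22.38^1.25 = 48.68 m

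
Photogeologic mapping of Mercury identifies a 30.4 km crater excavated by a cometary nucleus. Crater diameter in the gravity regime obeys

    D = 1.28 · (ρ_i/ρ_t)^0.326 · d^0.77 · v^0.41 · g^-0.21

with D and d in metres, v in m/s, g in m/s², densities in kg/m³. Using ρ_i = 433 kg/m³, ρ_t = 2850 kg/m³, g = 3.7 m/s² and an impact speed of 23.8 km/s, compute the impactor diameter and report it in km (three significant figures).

Rearranging for d: d = [D / (1.28 · (433/2850)^0.326 · 23800^0.41 · 3.7^-0.21)]^(1/0.77).
D = 30400 m.
(433/2850)^0.326 = 0.5410
23800^0.41 = 62.29
3.7^-0.21 = 0.7598
Denominator = 1.28 × 0.5410 × 62.29 × 0.7598 = 32.77
D / 32.77 = 30400 / 32.77 = 927.7
d = 927.7^(1/0.77) = 927.7^1.2987 = 7141 m

d ≈ 7.14 km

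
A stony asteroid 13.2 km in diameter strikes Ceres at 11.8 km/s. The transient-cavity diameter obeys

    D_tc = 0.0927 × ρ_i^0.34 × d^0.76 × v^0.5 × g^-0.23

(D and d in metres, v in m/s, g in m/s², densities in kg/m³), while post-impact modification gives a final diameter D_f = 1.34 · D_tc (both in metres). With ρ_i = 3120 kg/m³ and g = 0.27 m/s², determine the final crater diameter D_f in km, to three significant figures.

D_f ≈ 381 km

In SI: d = 13200 m, v = 11800 m/s.
ρ_i^0.34 = 3120^0.34 = 15.42
d^0.76 = 13200^0.76 = 1354
v^0.5 = 11800^0.5 = 108.6
g^-0.23 = 0.27^-0.23 = 1.351
D_tc = 0.0927 × 15.42 × 1354 × 108.6 × 1.351 = 2.840 × 10^5 m
D_f = 1.34 × 2.840 × 10^5 = 3.806 × 10^5 m
     = 380.6 km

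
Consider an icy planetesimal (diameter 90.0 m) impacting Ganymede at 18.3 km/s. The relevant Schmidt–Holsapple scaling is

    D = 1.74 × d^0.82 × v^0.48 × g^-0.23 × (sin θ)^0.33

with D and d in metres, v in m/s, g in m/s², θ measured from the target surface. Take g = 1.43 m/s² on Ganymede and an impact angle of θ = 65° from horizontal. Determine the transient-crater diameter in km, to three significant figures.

In SI units: v = 18300 m/s.
d^0.82 = 90^0.82 = 40.04
v^0.48 = 18300^0.48 = 111.2
g^-0.23 = 1.43^-0.23 = 0.9210
(sin 65°)^0.33 = 0.9063^0.33 = 0.9681
D = 1.74 × 40.04 × 111.2 × 0.9210 × 0.9681 = 6908 m
   = 6.908 km

D ≈ 6.91 km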